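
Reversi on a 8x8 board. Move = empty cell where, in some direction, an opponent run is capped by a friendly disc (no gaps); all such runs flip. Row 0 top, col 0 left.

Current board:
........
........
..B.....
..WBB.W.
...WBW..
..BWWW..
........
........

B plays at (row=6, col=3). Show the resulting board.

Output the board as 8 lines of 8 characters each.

Answer: ........
........
..B.....
..WBB.W.
...BBW..
..BBWW..
...B....
........

Derivation:
Place B at (6,3); scan 8 dirs for brackets.
Dir NW: first cell 'B' (not opp) -> no flip
Dir N: opp run (5,3) (4,3) capped by B -> flip
Dir NE: opp run (5,4) (4,5) (3,6), next='.' -> no flip
Dir W: first cell '.' (not opp) -> no flip
Dir E: first cell '.' (not opp) -> no flip
Dir SW: first cell '.' (not opp) -> no flip
Dir S: first cell '.' (not opp) -> no flip
Dir SE: first cell '.' (not opp) -> no flip
All flips: (4,3) (5,3)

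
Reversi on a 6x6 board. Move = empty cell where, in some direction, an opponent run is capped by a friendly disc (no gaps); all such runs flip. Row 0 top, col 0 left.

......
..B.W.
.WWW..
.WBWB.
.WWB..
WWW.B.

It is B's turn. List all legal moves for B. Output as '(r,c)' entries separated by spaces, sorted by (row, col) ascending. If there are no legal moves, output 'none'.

Answer: (0,5) (1,0) (1,3) (3,0) (4,0)

Derivation:
(0,3): no bracket -> illegal
(0,4): no bracket -> illegal
(0,5): flips 2 -> legal
(1,0): flips 1 -> legal
(1,1): no bracket -> illegal
(1,3): flips 2 -> legal
(1,5): no bracket -> illegal
(2,0): no bracket -> illegal
(2,4): no bracket -> illegal
(2,5): no bracket -> illegal
(3,0): flips 2 -> legal
(4,0): flips 2 -> legal
(4,4): no bracket -> illegal
(5,3): no bracket -> illegal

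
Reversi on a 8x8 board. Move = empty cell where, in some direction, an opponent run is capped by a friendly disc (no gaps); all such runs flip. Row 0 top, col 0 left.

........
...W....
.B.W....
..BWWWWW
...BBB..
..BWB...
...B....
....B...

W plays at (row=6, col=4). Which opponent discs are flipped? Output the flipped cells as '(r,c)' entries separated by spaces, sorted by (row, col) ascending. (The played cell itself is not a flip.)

Dir NW: first cell 'W' (not opp) -> no flip
Dir N: opp run (5,4) (4,4) capped by W -> flip
Dir NE: first cell '.' (not opp) -> no flip
Dir W: opp run (6,3), next='.' -> no flip
Dir E: first cell '.' (not opp) -> no flip
Dir SW: first cell '.' (not opp) -> no flip
Dir S: opp run (7,4), next=edge -> no flip
Dir SE: first cell '.' (not opp) -> no flip

Answer: (4,4) (5,4)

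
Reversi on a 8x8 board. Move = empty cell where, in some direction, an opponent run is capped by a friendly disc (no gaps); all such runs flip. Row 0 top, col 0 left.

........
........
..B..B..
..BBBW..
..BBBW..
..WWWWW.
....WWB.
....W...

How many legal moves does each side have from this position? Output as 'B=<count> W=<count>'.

-- B to move --
(2,4): no bracket -> illegal
(2,6): flips 1 -> legal
(3,6): flips 1 -> legal
(4,1): no bracket -> illegal
(4,6): flips 2 -> legal
(4,7): no bracket -> illegal
(5,1): no bracket -> illegal
(5,7): no bracket -> illegal
(6,1): flips 1 -> legal
(6,2): flips 2 -> legal
(6,3): flips 3 -> legal
(6,7): flips 2 -> legal
(7,3): no bracket -> illegal
(7,5): flips 6 -> legal
(7,6): flips 2 -> legal
B mobility = 9
-- W to move --
(1,1): flips 3 -> legal
(1,2): flips 3 -> legal
(1,3): no bracket -> illegal
(1,4): no bracket -> illegal
(1,5): flips 1 -> legal
(1,6): flips 3 -> legal
(2,1): flips 2 -> legal
(2,3): flips 3 -> legal
(2,4): flips 2 -> legal
(2,6): no bracket -> illegal
(3,1): flips 4 -> legal
(3,6): no bracket -> illegal
(4,1): flips 3 -> legal
(5,1): no bracket -> illegal
(5,7): no bracket -> illegal
(6,7): flips 1 -> legal
(7,5): no bracket -> illegal
(7,6): flips 1 -> legal
(7,7): flips 1 -> legal
W mobility = 12

Answer: B=9 W=12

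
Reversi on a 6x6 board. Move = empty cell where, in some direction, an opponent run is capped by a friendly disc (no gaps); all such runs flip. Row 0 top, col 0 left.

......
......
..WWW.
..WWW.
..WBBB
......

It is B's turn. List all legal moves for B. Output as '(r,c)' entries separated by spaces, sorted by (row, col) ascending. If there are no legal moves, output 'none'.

Answer: (1,1) (1,2) (1,3) (1,4) (2,1) (2,5) (4,1)

Derivation:
(1,1): flips 2 -> legal
(1,2): flips 2 -> legal
(1,3): flips 2 -> legal
(1,4): flips 2 -> legal
(1,5): no bracket -> illegal
(2,1): flips 1 -> legal
(2,5): flips 1 -> legal
(3,1): no bracket -> illegal
(3,5): no bracket -> illegal
(4,1): flips 1 -> legal
(5,1): no bracket -> illegal
(5,2): no bracket -> illegal
(5,3): no bracket -> illegal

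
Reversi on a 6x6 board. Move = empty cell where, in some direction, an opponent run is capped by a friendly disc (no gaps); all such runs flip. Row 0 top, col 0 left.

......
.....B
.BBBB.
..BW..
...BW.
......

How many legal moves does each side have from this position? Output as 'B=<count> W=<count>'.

-- B to move --
(3,4): flips 1 -> legal
(3,5): no bracket -> illegal
(4,2): flips 1 -> legal
(4,5): flips 1 -> legal
(5,3): no bracket -> illegal
(5,4): no bracket -> illegal
(5,5): flips 2 -> legal
B mobility = 4
-- W to move --
(0,4): no bracket -> illegal
(0,5): no bracket -> illegal
(1,0): no bracket -> illegal
(1,1): flips 1 -> legal
(1,2): no bracket -> illegal
(1,3): flips 1 -> legal
(1,4): no bracket -> illegal
(2,0): no bracket -> illegal
(2,5): no bracket -> illegal
(3,0): no bracket -> illegal
(3,1): flips 1 -> legal
(3,4): no bracket -> illegal
(3,5): no bracket -> illegal
(4,1): no bracket -> illegal
(4,2): flips 1 -> legal
(5,2): no bracket -> illegal
(5,3): flips 1 -> legal
(5,4): no bracket -> illegal
W mobility = 5

Answer: B=4 W=5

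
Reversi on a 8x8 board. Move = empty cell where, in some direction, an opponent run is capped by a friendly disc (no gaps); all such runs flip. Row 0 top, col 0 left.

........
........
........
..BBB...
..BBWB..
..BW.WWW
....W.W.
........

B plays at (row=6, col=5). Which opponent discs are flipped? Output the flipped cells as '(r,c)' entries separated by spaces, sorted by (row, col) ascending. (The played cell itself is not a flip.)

Answer: (5,5)

Derivation:
Dir NW: first cell '.' (not opp) -> no flip
Dir N: opp run (5,5) capped by B -> flip
Dir NE: opp run (5,6), next='.' -> no flip
Dir W: opp run (6,4), next='.' -> no flip
Dir E: opp run (6,6), next='.' -> no flip
Dir SW: first cell '.' (not opp) -> no flip
Dir S: first cell '.' (not opp) -> no flip
Dir SE: first cell '.' (not opp) -> no flip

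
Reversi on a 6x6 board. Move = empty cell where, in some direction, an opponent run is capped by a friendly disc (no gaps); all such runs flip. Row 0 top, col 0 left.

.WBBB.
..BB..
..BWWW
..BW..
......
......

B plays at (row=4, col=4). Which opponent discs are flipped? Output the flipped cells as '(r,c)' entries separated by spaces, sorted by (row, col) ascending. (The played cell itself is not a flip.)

Dir NW: opp run (3,3) capped by B -> flip
Dir N: first cell '.' (not opp) -> no flip
Dir NE: first cell '.' (not opp) -> no flip
Dir W: first cell '.' (not opp) -> no flip
Dir E: first cell '.' (not opp) -> no flip
Dir SW: first cell '.' (not opp) -> no flip
Dir S: first cell '.' (not opp) -> no flip
Dir SE: first cell '.' (not opp) -> no flip

Answer: (3,3)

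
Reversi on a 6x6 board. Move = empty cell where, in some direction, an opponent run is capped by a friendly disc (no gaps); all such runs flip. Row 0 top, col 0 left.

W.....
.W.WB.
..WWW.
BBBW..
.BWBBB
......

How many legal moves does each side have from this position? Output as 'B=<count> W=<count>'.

-- B to move --
(0,1): no bracket -> illegal
(0,2): no bracket -> illegal
(0,3): flips 3 -> legal
(0,4): flips 2 -> legal
(1,0): no bracket -> illegal
(1,2): flips 2 -> legal
(1,5): no bracket -> illegal
(2,0): no bracket -> illegal
(2,1): no bracket -> illegal
(2,5): no bracket -> illegal
(3,4): flips 2 -> legal
(3,5): no bracket -> illegal
(5,1): no bracket -> illegal
(5,2): flips 1 -> legal
(5,3): flips 1 -> legal
B mobility = 6
-- W to move --
(0,3): no bracket -> illegal
(0,4): flips 1 -> legal
(0,5): flips 1 -> legal
(1,5): flips 1 -> legal
(2,0): flips 1 -> legal
(2,1): no bracket -> illegal
(2,5): no bracket -> illegal
(3,4): no bracket -> illegal
(3,5): no bracket -> illegal
(4,0): flips 2 -> legal
(5,0): flips 2 -> legal
(5,1): no bracket -> illegal
(5,2): no bracket -> illegal
(5,3): flips 1 -> legal
(5,4): no bracket -> illegal
(5,5): flips 1 -> legal
W mobility = 8

Answer: B=6 W=8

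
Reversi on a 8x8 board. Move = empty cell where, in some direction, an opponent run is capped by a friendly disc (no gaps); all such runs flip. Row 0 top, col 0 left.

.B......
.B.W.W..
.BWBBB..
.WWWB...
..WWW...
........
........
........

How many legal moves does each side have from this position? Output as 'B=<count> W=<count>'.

-- B to move --
(0,2): flips 1 -> legal
(0,3): flips 1 -> legal
(0,4): no bracket -> illegal
(0,5): flips 1 -> legal
(0,6): flips 1 -> legal
(1,2): no bracket -> illegal
(1,4): no bracket -> illegal
(1,6): no bracket -> illegal
(2,0): no bracket -> illegal
(2,6): no bracket -> illegal
(3,0): flips 3 -> legal
(3,5): no bracket -> illegal
(4,0): no bracket -> illegal
(4,1): flips 2 -> legal
(4,5): no bracket -> illegal
(5,1): flips 2 -> legal
(5,2): flips 1 -> legal
(5,3): flips 2 -> legal
(5,4): flips 3 -> legal
(5,5): flips 3 -> legal
B mobility = 11
-- W to move --
(0,0): flips 1 -> legal
(0,2): no bracket -> illegal
(1,0): flips 1 -> legal
(1,2): no bracket -> illegal
(1,4): flips 3 -> legal
(1,6): flips 2 -> legal
(2,0): flips 1 -> legal
(2,6): flips 3 -> legal
(3,0): no bracket -> illegal
(3,5): flips 3 -> legal
(3,6): no bracket -> illegal
(4,5): no bracket -> illegal
W mobility = 7

Answer: B=11 W=7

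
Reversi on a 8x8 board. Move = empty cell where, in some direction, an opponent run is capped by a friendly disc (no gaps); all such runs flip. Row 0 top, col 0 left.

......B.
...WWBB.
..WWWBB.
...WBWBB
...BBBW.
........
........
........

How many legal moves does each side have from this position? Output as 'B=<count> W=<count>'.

-- B to move --
(0,2): no bracket -> illegal
(0,3): flips 4 -> legal
(0,4): flips 2 -> legal
(0,5): no bracket -> illegal
(1,1): flips 2 -> legal
(1,2): flips 3 -> legal
(2,1): flips 3 -> legal
(3,1): no bracket -> illegal
(3,2): flips 1 -> legal
(4,2): flips 2 -> legal
(4,7): flips 1 -> legal
(5,5): flips 1 -> legal
(5,6): flips 1 -> legal
(5,7): no bracket -> illegal
B mobility = 10
-- W to move --
(0,4): no bracket -> illegal
(0,5): flips 2 -> legal
(0,7): no bracket -> illegal
(1,7): flips 3 -> legal
(2,7): flips 2 -> legal
(3,2): no bracket -> illegal
(4,2): flips 3 -> legal
(4,7): flips 2 -> legal
(5,2): no bracket -> illegal
(5,3): flips 2 -> legal
(5,4): flips 2 -> legal
(5,5): flips 2 -> legal
(5,6): flips 2 -> legal
W mobility = 9

Answer: B=10 W=9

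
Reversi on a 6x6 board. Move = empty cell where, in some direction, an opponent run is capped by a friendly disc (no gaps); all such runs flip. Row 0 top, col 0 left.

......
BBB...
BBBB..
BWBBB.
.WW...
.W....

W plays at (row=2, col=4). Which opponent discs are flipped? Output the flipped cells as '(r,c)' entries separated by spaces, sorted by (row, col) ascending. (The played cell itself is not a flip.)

Answer: (3,3)

Derivation:
Dir NW: first cell '.' (not opp) -> no flip
Dir N: first cell '.' (not opp) -> no flip
Dir NE: first cell '.' (not opp) -> no flip
Dir W: opp run (2,3) (2,2) (2,1) (2,0), next=edge -> no flip
Dir E: first cell '.' (not opp) -> no flip
Dir SW: opp run (3,3) capped by W -> flip
Dir S: opp run (3,4), next='.' -> no flip
Dir SE: first cell '.' (not opp) -> no flip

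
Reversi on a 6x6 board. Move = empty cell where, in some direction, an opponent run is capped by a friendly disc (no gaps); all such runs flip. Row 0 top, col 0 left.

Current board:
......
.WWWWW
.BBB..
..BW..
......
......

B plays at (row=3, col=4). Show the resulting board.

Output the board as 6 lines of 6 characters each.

Answer: ......
.WWWWW
.BBB..
..BBB.
......
......

Derivation:
Place B at (3,4); scan 8 dirs for brackets.
Dir NW: first cell 'B' (not opp) -> no flip
Dir N: first cell '.' (not opp) -> no flip
Dir NE: first cell '.' (not opp) -> no flip
Dir W: opp run (3,3) capped by B -> flip
Dir E: first cell '.' (not opp) -> no flip
Dir SW: first cell '.' (not opp) -> no flip
Dir S: first cell '.' (not opp) -> no flip
Dir SE: first cell '.' (not opp) -> no flip
All flips: (3,3)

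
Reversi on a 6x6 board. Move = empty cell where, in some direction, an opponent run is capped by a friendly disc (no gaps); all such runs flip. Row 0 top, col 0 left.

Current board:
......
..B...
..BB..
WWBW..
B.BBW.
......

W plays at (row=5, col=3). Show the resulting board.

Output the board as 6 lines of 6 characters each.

Answer: ......
..B...
..BB..
WWBW..
B.WWW.
...W..

Derivation:
Place W at (5,3); scan 8 dirs for brackets.
Dir NW: opp run (4,2) capped by W -> flip
Dir N: opp run (4,3) capped by W -> flip
Dir NE: first cell 'W' (not opp) -> no flip
Dir W: first cell '.' (not opp) -> no flip
Dir E: first cell '.' (not opp) -> no flip
Dir SW: edge -> no flip
Dir S: edge -> no flip
Dir SE: edge -> no flip
All flips: (4,2) (4,3)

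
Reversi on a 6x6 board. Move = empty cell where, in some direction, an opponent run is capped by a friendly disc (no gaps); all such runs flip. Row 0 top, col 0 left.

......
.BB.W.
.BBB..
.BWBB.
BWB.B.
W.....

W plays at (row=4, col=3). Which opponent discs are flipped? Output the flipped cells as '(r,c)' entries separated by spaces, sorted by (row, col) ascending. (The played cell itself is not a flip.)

Dir NW: first cell 'W' (not opp) -> no flip
Dir N: opp run (3,3) (2,3), next='.' -> no flip
Dir NE: opp run (3,4), next='.' -> no flip
Dir W: opp run (4,2) capped by W -> flip
Dir E: opp run (4,4), next='.' -> no flip
Dir SW: first cell '.' (not opp) -> no flip
Dir S: first cell '.' (not opp) -> no flip
Dir SE: first cell '.' (not opp) -> no flip

Answer: (4,2)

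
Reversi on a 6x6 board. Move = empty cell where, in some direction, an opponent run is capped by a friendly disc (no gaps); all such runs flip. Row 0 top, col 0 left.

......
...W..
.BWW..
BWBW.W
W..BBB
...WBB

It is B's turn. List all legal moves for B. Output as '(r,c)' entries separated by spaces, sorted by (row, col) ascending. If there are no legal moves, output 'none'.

(0,2): no bracket -> illegal
(0,3): flips 3 -> legal
(0,4): no bracket -> illegal
(1,1): flips 2 -> legal
(1,2): flips 1 -> legal
(1,4): flips 1 -> legal
(2,0): no bracket -> illegal
(2,4): flips 2 -> legal
(2,5): flips 1 -> legal
(3,4): flips 1 -> legal
(4,1): flips 1 -> legal
(4,2): no bracket -> illegal
(5,0): flips 1 -> legal
(5,1): no bracket -> illegal
(5,2): flips 1 -> legal

Answer: (0,3) (1,1) (1,2) (1,4) (2,4) (2,5) (3,4) (4,1) (5,0) (5,2)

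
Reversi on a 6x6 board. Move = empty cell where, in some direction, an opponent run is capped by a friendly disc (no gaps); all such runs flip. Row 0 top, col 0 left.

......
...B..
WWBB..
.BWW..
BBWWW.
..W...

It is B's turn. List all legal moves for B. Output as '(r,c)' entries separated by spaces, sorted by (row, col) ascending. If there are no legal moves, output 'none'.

Answer: (1,1) (3,4) (4,5) (5,3) (5,5)

Derivation:
(1,0): no bracket -> illegal
(1,1): flips 1 -> legal
(1,2): no bracket -> illegal
(2,4): no bracket -> illegal
(3,0): no bracket -> illegal
(3,4): flips 2 -> legal
(3,5): no bracket -> illegal
(4,5): flips 3 -> legal
(5,1): no bracket -> illegal
(5,3): flips 3 -> legal
(5,4): no bracket -> illegal
(5,5): flips 2 -> legal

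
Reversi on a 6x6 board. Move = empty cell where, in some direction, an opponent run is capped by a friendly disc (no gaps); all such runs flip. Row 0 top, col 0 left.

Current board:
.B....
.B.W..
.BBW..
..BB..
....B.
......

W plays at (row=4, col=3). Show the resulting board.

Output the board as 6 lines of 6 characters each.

Place W at (4,3); scan 8 dirs for brackets.
Dir NW: opp run (3,2) (2,1), next='.' -> no flip
Dir N: opp run (3,3) capped by W -> flip
Dir NE: first cell '.' (not opp) -> no flip
Dir W: first cell '.' (not opp) -> no flip
Dir E: opp run (4,4), next='.' -> no flip
Dir SW: first cell '.' (not opp) -> no flip
Dir S: first cell '.' (not opp) -> no flip
Dir SE: first cell '.' (not opp) -> no flip
All flips: (3,3)

Answer: .B....
.B.W..
.BBW..
..BW..
...WB.
......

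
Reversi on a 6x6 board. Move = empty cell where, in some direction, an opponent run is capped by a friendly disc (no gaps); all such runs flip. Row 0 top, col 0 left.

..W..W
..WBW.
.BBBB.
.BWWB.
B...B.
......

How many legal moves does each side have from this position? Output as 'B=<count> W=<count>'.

Answer: B=8 W=9

Derivation:
-- B to move --
(0,1): flips 1 -> legal
(0,3): flips 1 -> legal
(0,4): flips 1 -> legal
(1,1): flips 1 -> legal
(1,5): flips 1 -> legal
(2,5): no bracket -> illegal
(4,1): flips 1 -> legal
(4,2): flips 2 -> legal
(4,3): flips 2 -> legal
B mobility = 8
-- W to move --
(0,3): flips 2 -> legal
(0,4): no bracket -> illegal
(1,0): flips 1 -> legal
(1,1): flips 1 -> legal
(1,5): flips 1 -> legal
(2,0): no bracket -> illegal
(2,5): no bracket -> illegal
(3,0): flips 2 -> legal
(3,5): flips 3 -> legal
(4,1): no bracket -> illegal
(4,2): no bracket -> illegal
(4,3): no bracket -> illegal
(4,5): flips 2 -> legal
(5,0): no bracket -> illegal
(5,1): no bracket -> illegal
(5,3): no bracket -> illegal
(5,4): flips 3 -> legal
(5,5): flips 1 -> legal
W mobility = 9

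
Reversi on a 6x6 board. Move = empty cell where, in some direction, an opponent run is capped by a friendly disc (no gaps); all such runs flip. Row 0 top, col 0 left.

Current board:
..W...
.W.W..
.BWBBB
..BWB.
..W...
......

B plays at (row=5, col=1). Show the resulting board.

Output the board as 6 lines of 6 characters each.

Place B at (5,1); scan 8 dirs for brackets.
Dir NW: first cell '.' (not opp) -> no flip
Dir N: first cell '.' (not opp) -> no flip
Dir NE: opp run (4,2) (3,3) capped by B -> flip
Dir W: first cell '.' (not opp) -> no flip
Dir E: first cell '.' (not opp) -> no flip
Dir SW: edge -> no flip
Dir S: edge -> no flip
Dir SE: edge -> no flip
All flips: (3,3) (4,2)

Answer: ..W...
.W.W..
.BWBBB
..BBB.
..B...
.B....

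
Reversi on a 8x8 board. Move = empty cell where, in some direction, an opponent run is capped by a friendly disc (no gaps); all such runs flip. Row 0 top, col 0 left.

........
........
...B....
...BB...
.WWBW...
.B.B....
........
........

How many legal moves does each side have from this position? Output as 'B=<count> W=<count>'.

-- B to move --
(3,0): no bracket -> illegal
(3,1): flips 2 -> legal
(3,2): no bracket -> illegal
(3,5): flips 1 -> legal
(4,0): flips 2 -> legal
(4,5): flips 1 -> legal
(5,0): no bracket -> illegal
(5,2): no bracket -> illegal
(5,4): flips 1 -> legal
(5,5): flips 1 -> legal
B mobility = 6
-- W to move --
(1,2): no bracket -> illegal
(1,3): no bracket -> illegal
(1,4): no bracket -> illegal
(2,2): flips 1 -> legal
(2,4): flips 2 -> legal
(2,5): no bracket -> illegal
(3,2): no bracket -> illegal
(3,5): no bracket -> illegal
(4,0): no bracket -> illegal
(4,5): no bracket -> illegal
(5,0): no bracket -> illegal
(5,2): no bracket -> illegal
(5,4): no bracket -> illegal
(6,0): flips 1 -> legal
(6,1): flips 1 -> legal
(6,2): flips 1 -> legal
(6,3): no bracket -> illegal
(6,4): flips 1 -> legal
W mobility = 6

Answer: B=6 W=6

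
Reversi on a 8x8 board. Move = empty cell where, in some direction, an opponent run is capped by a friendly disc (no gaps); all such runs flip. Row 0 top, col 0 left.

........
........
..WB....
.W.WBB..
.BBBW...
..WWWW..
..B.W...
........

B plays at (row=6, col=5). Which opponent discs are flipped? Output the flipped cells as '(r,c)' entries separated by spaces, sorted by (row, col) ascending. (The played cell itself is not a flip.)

Dir NW: opp run (5,4) capped by B -> flip
Dir N: opp run (5,5), next='.' -> no flip
Dir NE: first cell '.' (not opp) -> no flip
Dir W: opp run (6,4), next='.' -> no flip
Dir E: first cell '.' (not opp) -> no flip
Dir SW: first cell '.' (not opp) -> no flip
Dir S: first cell '.' (not opp) -> no flip
Dir SE: first cell '.' (not opp) -> no flip

Answer: (5,4)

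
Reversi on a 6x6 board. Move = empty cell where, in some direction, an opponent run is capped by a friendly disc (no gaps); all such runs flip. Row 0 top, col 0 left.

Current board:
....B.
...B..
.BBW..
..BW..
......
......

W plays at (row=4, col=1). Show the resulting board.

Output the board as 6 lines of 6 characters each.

Answer: ....B.
...B..
.BBW..
..WW..
.W....
......

Derivation:
Place W at (4,1); scan 8 dirs for brackets.
Dir NW: first cell '.' (not opp) -> no flip
Dir N: first cell '.' (not opp) -> no flip
Dir NE: opp run (3,2) capped by W -> flip
Dir W: first cell '.' (not opp) -> no flip
Dir E: first cell '.' (not opp) -> no flip
Dir SW: first cell '.' (not opp) -> no flip
Dir S: first cell '.' (not opp) -> no flip
Dir SE: first cell '.' (not opp) -> no flip
All flips: (3,2)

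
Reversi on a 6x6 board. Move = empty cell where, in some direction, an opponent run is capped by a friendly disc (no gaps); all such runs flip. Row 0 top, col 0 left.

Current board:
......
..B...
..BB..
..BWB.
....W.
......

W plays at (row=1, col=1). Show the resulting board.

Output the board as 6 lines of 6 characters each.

Answer: ......
.WB...
..WB..
..BWB.
....W.
......

Derivation:
Place W at (1,1); scan 8 dirs for brackets.
Dir NW: first cell '.' (not opp) -> no flip
Dir N: first cell '.' (not opp) -> no flip
Dir NE: first cell '.' (not opp) -> no flip
Dir W: first cell '.' (not opp) -> no flip
Dir E: opp run (1,2), next='.' -> no flip
Dir SW: first cell '.' (not opp) -> no flip
Dir S: first cell '.' (not opp) -> no flip
Dir SE: opp run (2,2) capped by W -> flip
All flips: (2,2)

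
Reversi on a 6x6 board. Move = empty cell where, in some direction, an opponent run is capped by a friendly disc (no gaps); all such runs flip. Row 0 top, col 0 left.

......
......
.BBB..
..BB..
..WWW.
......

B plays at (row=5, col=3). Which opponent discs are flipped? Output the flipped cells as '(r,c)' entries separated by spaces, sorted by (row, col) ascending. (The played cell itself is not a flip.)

Answer: (4,3)

Derivation:
Dir NW: opp run (4,2), next='.' -> no flip
Dir N: opp run (4,3) capped by B -> flip
Dir NE: opp run (4,4), next='.' -> no flip
Dir W: first cell '.' (not opp) -> no flip
Dir E: first cell '.' (not opp) -> no flip
Dir SW: edge -> no flip
Dir S: edge -> no flip
Dir SE: edge -> no flip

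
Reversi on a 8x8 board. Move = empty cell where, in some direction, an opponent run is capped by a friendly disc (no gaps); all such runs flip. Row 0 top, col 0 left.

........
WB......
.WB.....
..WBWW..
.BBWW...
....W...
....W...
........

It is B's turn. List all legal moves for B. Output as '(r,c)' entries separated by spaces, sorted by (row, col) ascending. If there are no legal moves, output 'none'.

Answer: (2,0) (2,3) (3,1) (3,6) (4,5) (5,3) (5,5)

Derivation:
(0,0): no bracket -> illegal
(0,1): no bracket -> illegal
(1,2): no bracket -> illegal
(2,0): flips 1 -> legal
(2,3): flips 1 -> legal
(2,4): no bracket -> illegal
(2,5): no bracket -> illegal
(2,6): no bracket -> illegal
(3,0): no bracket -> illegal
(3,1): flips 2 -> legal
(3,6): flips 2 -> legal
(4,5): flips 2 -> legal
(4,6): no bracket -> illegal
(5,2): no bracket -> illegal
(5,3): flips 1 -> legal
(5,5): flips 1 -> legal
(6,3): no bracket -> illegal
(6,5): no bracket -> illegal
(7,3): no bracket -> illegal
(7,4): no bracket -> illegal
(7,5): no bracket -> illegal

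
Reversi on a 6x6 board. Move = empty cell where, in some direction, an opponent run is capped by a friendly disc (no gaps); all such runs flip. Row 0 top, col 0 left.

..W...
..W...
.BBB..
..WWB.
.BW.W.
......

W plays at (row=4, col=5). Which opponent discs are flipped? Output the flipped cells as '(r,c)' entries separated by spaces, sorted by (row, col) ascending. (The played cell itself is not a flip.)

Answer: (2,3) (3,4)

Derivation:
Dir NW: opp run (3,4) (2,3) capped by W -> flip
Dir N: first cell '.' (not opp) -> no flip
Dir NE: edge -> no flip
Dir W: first cell 'W' (not opp) -> no flip
Dir E: edge -> no flip
Dir SW: first cell '.' (not opp) -> no flip
Dir S: first cell '.' (not opp) -> no flip
Dir SE: edge -> no flip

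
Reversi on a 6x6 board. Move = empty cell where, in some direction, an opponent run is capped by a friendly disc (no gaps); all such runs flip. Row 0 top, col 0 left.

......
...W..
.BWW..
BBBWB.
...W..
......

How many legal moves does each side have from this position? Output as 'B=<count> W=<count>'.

-- B to move --
(0,2): no bracket -> illegal
(0,3): no bracket -> illegal
(0,4): flips 2 -> legal
(1,1): no bracket -> illegal
(1,2): flips 2 -> legal
(1,4): flips 1 -> legal
(2,4): flips 2 -> legal
(4,2): no bracket -> illegal
(4,4): no bracket -> illegal
(5,2): flips 1 -> legal
(5,3): no bracket -> illegal
(5,4): flips 1 -> legal
B mobility = 6
-- W to move --
(1,0): flips 2 -> legal
(1,1): no bracket -> illegal
(1,2): no bracket -> illegal
(2,0): flips 1 -> legal
(2,4): no bracket -> illegal
(2,5): flips 1 -> legal
(3,5): flips 1 -> legal
(4,0): flips 1 -> legal
(4,1): flips 1 -> legal
(4,2): flips 1 -> legal
(4,4): no bracket -> illegal
(4,5): flips 1 -> legal
W mobility = 8

Answer: B=6 W=8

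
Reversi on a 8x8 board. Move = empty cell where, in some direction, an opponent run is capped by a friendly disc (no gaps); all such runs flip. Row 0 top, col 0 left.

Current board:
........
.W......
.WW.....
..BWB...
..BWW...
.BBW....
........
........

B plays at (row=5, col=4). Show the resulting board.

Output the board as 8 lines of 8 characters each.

Answer: ........
.W......
.WW.....
..BWB...
..BBB...
.BBBB...
........
........

Derivation:
Place B at (5,4); scan 8 dirs for brackets.
Dir NW: opp run (4,3) capped by B -> flip
Dir N: opp run (4,4) capped by B -> flip
Dir NE: first cell '.' (not opp) -> no flip
Dir W: opp run (5,3) capped by B -> flip
Dir E: first cell '.' (not opp) -> no flip
Dir SW: first cell '.' (not opp) -> no flip
Dir S: first cell '.' (not opp) -> no flip
Dir SE: first cell '.' (not opp) -> no flip
All flips: (4,3) (4,4) (5,3)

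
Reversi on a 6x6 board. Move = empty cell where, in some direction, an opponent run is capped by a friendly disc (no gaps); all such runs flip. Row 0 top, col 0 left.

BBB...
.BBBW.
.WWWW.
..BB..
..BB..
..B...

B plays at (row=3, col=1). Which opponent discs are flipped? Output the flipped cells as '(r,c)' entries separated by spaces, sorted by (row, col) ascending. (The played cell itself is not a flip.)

Dir NW: first cell '.' (not opp) -> no flip
Dir N: opp run (2,1) capped by B -> flip
Dir NE: opp run (2,2) capped by B -> flip
Dir W: first cell '.' (not opp) -> no flip
Dir E: first cell 'B' (not opp) -> no flip
Dir SW: first cell '.' (not opp) -> no flip
Dir S: first cell '.' (not opp) -> no flip
Dir SE: first cell 'B' (not opp) -> no flip

Answer: (2,1) (2,2)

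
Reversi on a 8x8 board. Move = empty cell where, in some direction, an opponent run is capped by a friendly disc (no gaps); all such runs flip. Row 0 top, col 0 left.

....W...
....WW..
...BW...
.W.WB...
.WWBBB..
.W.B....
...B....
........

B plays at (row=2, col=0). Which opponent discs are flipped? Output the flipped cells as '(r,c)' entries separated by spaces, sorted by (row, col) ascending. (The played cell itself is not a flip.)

Dir NW: edge -> no flip
Dir N: first cell '.' (not opp) -> no flip
Dir NE: first cell '.' (not opp) -> no flip
Dir W: edge -> no flip
Dir E: first cell '.' (not opp) -> no flip
Dir SW: edge -> no flip
Dir S: first cell '.' (not opp) -> no flip
Dir SE: opp run (3,1) (4,2) capped by B -> flip

Answer: (3,1) (4,2)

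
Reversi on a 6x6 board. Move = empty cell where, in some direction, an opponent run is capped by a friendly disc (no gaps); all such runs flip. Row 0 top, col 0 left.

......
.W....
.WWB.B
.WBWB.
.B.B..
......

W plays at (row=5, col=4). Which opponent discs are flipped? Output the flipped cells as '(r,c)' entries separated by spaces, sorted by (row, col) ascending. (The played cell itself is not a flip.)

Dir NW: opp run (4,3) (3,2) capped by W -> flip
Dir N: first cell '.' (not opp) -> no flip
Dir NE: first cell '.' (not opp) -> no flip
Dir W: first cell '.' (not opp) -> no flip
Dir E: first cell '.' (not opp) -> no flip
Dir SW: edge -> no flip
Dir S: edge -> no flip
Dir SE: edge -> no flip

Answer: (3,2) (4,3)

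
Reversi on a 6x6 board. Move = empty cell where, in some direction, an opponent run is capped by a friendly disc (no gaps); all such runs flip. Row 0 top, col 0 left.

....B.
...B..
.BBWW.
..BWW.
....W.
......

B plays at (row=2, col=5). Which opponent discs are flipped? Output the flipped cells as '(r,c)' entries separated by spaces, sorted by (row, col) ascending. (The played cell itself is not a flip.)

Answer: (2,3) (2,4)

Derivation:
Dir NW: first cell '.' (not opp) -> no flip
Dir N: first cell '.' (not opp) -> no flip
Dir NE: edge -> no flip
Dir W: opp run (2,4) (2,3) capped by B -> flip
Dir E: edge -> no flip
Dir SW: opp run (3,4), next='.' -> no flip
Dir S: first cell '.' (not opp) -> no flip
Dir SE: edge -> no flip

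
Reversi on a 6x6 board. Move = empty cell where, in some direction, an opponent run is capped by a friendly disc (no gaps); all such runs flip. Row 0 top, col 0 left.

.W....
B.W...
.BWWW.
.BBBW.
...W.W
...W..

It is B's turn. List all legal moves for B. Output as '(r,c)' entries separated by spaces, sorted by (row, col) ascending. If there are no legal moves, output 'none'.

Answer: (0,2) (0,3) (1,1) (1,3) (1,4) (1,5) (2,5) (3,5) (5,4)

Derivation:
(0,0): no bracket -> illegal
(0,2): flips 2 -> legal
(0,3): flips 1 -> legal
(1,1): flips 1 -> legal
(1,3): flips 2 -> legal
(1,4): flips 1 -> legal
(1,5): flips 1 -> legal
(2,5): flips 3 -> legal
(3,5): flips 1 -> legal
(4,2): no bracket -> illegal
(4,4): no bracket -> illegal
(5,2): no bracket -> illegal
(5,4): flips 1 -> legal
(5,5): no bracket -> illegal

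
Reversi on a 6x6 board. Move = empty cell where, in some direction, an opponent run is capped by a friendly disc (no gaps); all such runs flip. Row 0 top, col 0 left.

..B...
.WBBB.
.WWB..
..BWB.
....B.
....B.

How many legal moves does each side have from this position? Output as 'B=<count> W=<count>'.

Answer: B=6 W=9

Derivation:
-- B to move --
(0,0): flips 3 -> legal
(0,1): no bracket -> illegal
(1,0): flips 2 -> legal
(2,0): flips 3 -> legal
(2,4): no bracket -> illegal
(3,0): flips 1 -> legal
(3,1): flips 1 -> legal
(4,2): no bracket -> illegal
(4,3): flips 1 -> legal
B mobility = 6
-- W to move --
(0,1): no bracket -> illegal
(0,3): flips 3 -> legal
(0,4): flips 1 -> legal
(0,5): no bracket -> illegal
(1,5): flips 3 -> legal
(2,4): flips 1 -> legal
(2,5): no bracket -> illegal
(3,1): flips 1 -> legal
(3,5): flips 1 -> legal
(4,1): no bracket -> illegal
(4,2): flips 1 -> legal
(4,3): flips 1 -> legal
(4,5): no bracket -> illegal
(5,3): no bracket -> illegal
(5,5): flips 1 -> legal
W mobility = 9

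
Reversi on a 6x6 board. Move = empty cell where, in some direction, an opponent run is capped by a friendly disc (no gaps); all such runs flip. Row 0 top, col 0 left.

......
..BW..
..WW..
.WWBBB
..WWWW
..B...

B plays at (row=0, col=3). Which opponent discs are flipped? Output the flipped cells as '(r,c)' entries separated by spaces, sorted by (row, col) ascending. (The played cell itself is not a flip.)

Answer: (1,3) (2,3)

Derivation:
Dir NW: edge -> no flip
Dir N: edge -> no flip
Dir NE: edge -> no flip
Dir W: first cell '.' (not opp) -> no flip
Dir E: first cell '.' (not opp) -> no flip
Dir SW: first cell 'B' (not opp) -> no flip
Dir S: opp run (1,3) (2,3) capped by B -> flip
Dir SE: first cell '.' (not opp) -> no flip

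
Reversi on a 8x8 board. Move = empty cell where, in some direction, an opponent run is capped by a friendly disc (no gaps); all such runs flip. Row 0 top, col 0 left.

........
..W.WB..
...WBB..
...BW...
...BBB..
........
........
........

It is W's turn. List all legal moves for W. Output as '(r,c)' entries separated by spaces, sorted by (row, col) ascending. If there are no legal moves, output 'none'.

Answer: (1,6) (2,6) (3,2) (3,6) (5,2) (5,3) (5,4) (5,6)

Derivation:
(0,4): no bracket -> illegal
(0,5): no bracket -> illegal
(0,6): no bracket -> illegal
(1,3): no bracket -> illegal
(1,6): flips 2 -> legal
(2,2): no bracket -> illegal
(2,6): flips 2 -> legal
(3,2): flips 1 -> legal
(3,5): no bracket -> illegal
(3,6): flips 1 -> legal
(4,2): no bracket -> illegal
(4,6): no bracket -> illegal
(5,2): flips 1 -> legal
(5,3): flips 2 -> legal
(5,4): flips 1 -> legal
(5,5): no bracket -> illegal
(5,6): flips 1 -> legal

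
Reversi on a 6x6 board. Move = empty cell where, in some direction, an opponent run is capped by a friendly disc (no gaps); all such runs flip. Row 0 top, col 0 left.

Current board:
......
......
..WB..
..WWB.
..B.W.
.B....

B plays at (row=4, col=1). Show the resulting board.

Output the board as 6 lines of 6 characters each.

Place B at (4,1); scan 8 dirs for brackets.
Dir NW: first cell '.' (not opp) -> no flip
Dir N: first cell '.' (not opp) -> no flip
Dir NE: opp run (3,2) capped by B -> flip
Dir W: first cell '.' (not opp) -> no flip
Dir E: first cell 'B' (not opp) -> no flip
Dir SW: first cell '.' (not opp) -> no flip
Dir S: first cell 'B' (not opp) -> no flip
Dir SE: first cell '.' (not opp) -> no flip
All flips: (3,2)

Answer: ......
......
..WB..
..BWB.
.BB.W.
.B....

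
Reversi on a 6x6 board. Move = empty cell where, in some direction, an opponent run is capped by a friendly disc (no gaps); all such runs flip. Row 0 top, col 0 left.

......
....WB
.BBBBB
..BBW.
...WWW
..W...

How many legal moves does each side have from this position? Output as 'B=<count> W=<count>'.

Answer: B=8 W=6

Derivation:
-- B to move --
(0,3): flips 1 -> legal
(0,4): flips 1 -> legal
(0,5): flips 1 -> legal
(1,3): flips 1 -> legal
(3,5): flips 1 -> legal
(4,1): no bracket -> illegal
(4,2): no bracket -> illegal
(5,1): no bracket -> illegal
(5,3): flips 1 -> legal
(5,4): flips 3 -> legal
(5,5): flips 1 -> legal
B mobility = 8
-- W to move --
(0,4): no bracket -> illegal
(0,5): no bracket -> illegal
(1,0): flips 2 -> legal
(1,1): flips 2 -> legal
(1,2): flips 1 -> legal
(1,3): flips 2 -> legal
(2,0): no bracket -> illegal
(3,0): no bracket -> illegal
(3,1): flips 2 -> legal
(3,5): no bracket -> illegal
(4,1): flips 2 -> legal
(4,2): no bracket -> illegal
W mobility = 6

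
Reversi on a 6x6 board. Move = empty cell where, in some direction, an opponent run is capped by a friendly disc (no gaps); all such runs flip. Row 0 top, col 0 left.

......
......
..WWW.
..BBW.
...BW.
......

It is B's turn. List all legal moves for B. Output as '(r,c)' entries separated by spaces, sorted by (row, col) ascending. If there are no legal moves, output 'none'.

(1,1): flips 1 -> legal
(1,2): flips 1 -> legal
(1,3): flips 1 -> legal
(1,4): flips 1 -> legal
(1,5): flips 1 -> legal
(2,1): no bracket -> illegal
(2,5): flips 1 -> legal
(3,1): no bracket -> illegal
(3,5): flips 1 -> legal
(4,5): flips 1 -> legal
(5,3): no bracket -> illegal
(5,4): no bracket -> illegal
(5,5): flips 1 -> legal

Answer: (1,1) (1,2) (1,3) (1,4) (1,5) (2,5) (3,5) (4,5) (5,5)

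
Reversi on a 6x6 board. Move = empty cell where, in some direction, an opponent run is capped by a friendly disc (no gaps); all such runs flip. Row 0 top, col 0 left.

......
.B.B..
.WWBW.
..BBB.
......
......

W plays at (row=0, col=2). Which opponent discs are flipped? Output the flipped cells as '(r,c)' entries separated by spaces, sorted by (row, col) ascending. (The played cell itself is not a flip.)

Answer: (1,3)

Derivation:
Dir NW: edge -> no flip
Dir N: edge -> no flip
Dir NE: edge -> no flip
Dir W: first cell '.' (not opp) -> no flip
Dir E: first cell '.' (not opp) -> no flip
Dir SW: opp run (1,1), next='.' -> no flip
Dir S: first cell '.' (not opp) -> no flip
Dir SE: opp run (1,3) capped by W -> flip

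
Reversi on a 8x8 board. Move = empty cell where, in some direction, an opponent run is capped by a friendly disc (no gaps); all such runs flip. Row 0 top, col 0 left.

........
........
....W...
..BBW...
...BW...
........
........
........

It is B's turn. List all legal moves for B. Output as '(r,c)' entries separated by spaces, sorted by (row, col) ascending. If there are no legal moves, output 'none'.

Answer: (1,5) (2,5) (3,5) (4,5) (5,5)

Derivation:
(1,3): no bracket -> illegal
(1,4): no bracket -> illegal
(1,5): flips 1 -> legal
(2,3): no bracket -> illegal
(2,5): flips 1 -> legal
(3,5): flips 1 -> legal
(4,5): flips 1 -> legal
(5,3): no bracket -> illegal
(5,4): no bracket -> illegal
(5,5): flips 1 -> legal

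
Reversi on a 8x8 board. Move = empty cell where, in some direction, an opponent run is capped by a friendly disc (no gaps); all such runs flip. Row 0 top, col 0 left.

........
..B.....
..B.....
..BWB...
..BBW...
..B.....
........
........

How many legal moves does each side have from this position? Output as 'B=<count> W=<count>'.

-- B to move --
(2,3): flips 1 -> legal
(2,4): flips 1 -> legal
(3,5): no bracket -> illegal
(4,5): flips 1 -> legal
(5,3): no bracket -> illegal
(5,4): flips 1 -> legal
(5,5): flips 2 -> legal
B mobility = 5
-- W to move --
(0,1): no bracket -> illegal
(0,2): no bracket -> illegal
(0,3): no bracket -> illegal
(1,1): flips 1 -> legal
(1,3): no bracket -> illegal
(2,1): no bracket -> illegal
(2,3): no bracket -> illegal
(2,4): flips 1 -> legal
(2,5): no bracket -> illegal
(3,1): flips 1 -> legal
(3,5): flips 1 -> legal
(4,1): flips 2 -> legal
(4,5): no bracket -> illegal
(5,1): flips 1 -> legal
(5,3): flips 1 -> legal
(5,4): no bracket -> illegal
(6,1): no bracket -> illegal
(6,2): no bracket -> illegal
(6,3): no bracket -> illegal
W mobility = 7

Answer: B=5 W=7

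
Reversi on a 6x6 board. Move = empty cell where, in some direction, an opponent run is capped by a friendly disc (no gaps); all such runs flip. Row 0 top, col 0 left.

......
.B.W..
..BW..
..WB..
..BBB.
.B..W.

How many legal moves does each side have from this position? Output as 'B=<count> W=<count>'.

Answer: B=5 W=6

Derivation:
-- B to move --
(0,2): no bracket -> illegal
(0,3): flips 2 -> legal
(0,4): flips 1 -> legal
(1,2): no bracket -> illegal
(1,4): no bracket -> illegal
(2,1): flips 1 -> legal
(2,4): flips 1 -> legal
(3,1): flips 1 -> legal
(3,4): no bracket -> illegal
(4,1): no bracket -> illegal
(4,5): no bracket -> illegal
(5,3): no bracket -> illegal
(5,5): no bracket -> illegal
B mobility = 5
-- W to move --
(0,0): no bracket -> illegal
(0,1): no bracket -> illegal
(0,2): no bracket -> illegal
(1,0): no bracket -> illegal
(1,2): flips 1 -> legal
(2,0): no bracket -> illegal
(2,1): flips 1 -> legal
(2,4): no bracket -> illegal
(3,1): flips 1 -> legal
(3,4): flips 2 -> legal
(3,5): no bracket -> illegal
(4,0): no bracket -> illegal
(4,1): no bracket -> illegal
(4,5): no bracket -> illegal
(5,0): no bracket -> illegal
(5,2): flips 1 -> legal
(5,3): flips 2 -> legal
(5,5): no bracket -> illegal
W mobility = 6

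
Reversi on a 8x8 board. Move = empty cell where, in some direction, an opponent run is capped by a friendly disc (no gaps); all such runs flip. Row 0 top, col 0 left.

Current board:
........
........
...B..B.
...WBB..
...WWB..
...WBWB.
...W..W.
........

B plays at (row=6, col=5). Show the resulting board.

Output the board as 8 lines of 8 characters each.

Place B at (6,5); scan 8 dirs for brackets.
Dir NW: first cell 'B' (not opp) -> no flip
Dir N: opp run (5,5) capped by B -> flip
Dir NE: first cell 'B' (not opp) -> no flip
Dir W: first cell '.' (not opp) -> no flip
Dir E: opp run (6,6), next='.' -> no flip
Dir SW: first cell '.' (not opp) -> no flip
Dir S: first cell '.' (not opp) -> no flip
Dir SE: first cell '.' (not opp) -> no flip
All flips: (5,5)

Answer: ........
........
...B..B.
...WBB..
...WWB..
...WBBB.
...W.BW.
........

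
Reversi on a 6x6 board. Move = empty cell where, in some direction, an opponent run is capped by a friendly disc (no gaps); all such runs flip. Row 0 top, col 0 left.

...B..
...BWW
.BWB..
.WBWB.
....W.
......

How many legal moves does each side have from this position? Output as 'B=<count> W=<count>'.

-- B to move --
(0,4): no bracket -> illegal
(0,5): flips 1 -> legal
(1,1): no bracket -> illegal
(1,2): flips 1 -> legal
(2,0): no bracket -> illegal
(2,4): no bracket -> illegal
(2,5): flips 1 -> legal
(3,0): flips 1 -> legal
(3,5): no bracket -> illegal
(4,0): flips 2 -> legal
(4,1): flips 1 -> legal
(4,2): no bracket -> illegal
(4,3): flips 1 -> legal
(4,5): no bracket -> illegal
(5,3): no bracket -> illegal
(5,4): flips 1 -> legal
(5,5): no bracket -> illegal
B mobility = 8
-- W to move --
(0,2): no bracket -> illegal
(0,4): flips 1 -> legal
(1,0): no bracket -> illegal
(1,1): flips 1 -> legal
(1,2): flips 1 -> legal
(2,0): flips 1 -> legal
(2,4): flips 2 -> legal
(2,5): no bracket -> illegal
(3,0): no bracket -> illegal
(3,5): flips 1 -> legal
(4,1): flips 2 -> legal
(4,2): flips 1 -> legal
(4,3): no bracket -> illegal
(4,5): no bracket -> illegal
W mobility = 8

Answer: B=8 W=8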